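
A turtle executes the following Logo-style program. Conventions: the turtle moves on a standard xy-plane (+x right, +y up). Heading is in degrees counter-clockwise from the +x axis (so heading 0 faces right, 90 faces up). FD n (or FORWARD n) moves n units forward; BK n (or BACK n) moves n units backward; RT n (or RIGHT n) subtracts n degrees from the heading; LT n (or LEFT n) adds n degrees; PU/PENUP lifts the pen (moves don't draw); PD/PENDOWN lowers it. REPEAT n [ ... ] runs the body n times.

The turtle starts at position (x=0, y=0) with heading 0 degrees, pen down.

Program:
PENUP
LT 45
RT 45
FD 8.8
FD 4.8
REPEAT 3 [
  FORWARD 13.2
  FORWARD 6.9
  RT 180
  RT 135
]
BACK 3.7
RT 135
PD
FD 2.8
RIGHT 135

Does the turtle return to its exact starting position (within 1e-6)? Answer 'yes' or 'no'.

Answer: no

Derivation:
Executing turtle program step by step:
Start: pos=(0,0), heading=0, pen down
PU: pen up
LT 45: heading 0 -> 45
RT 45: heading 45 -> 0
FD 8.8: (0,0) -> (8.8,0) [heading=0, move]
FD 4.8: (8.8,0) -> (13.6,0) [heading=0, move]
REPEAT 3 [
  -- iteration 1/3 --
  FD 13.2: (13.6,0) -> (26.8,0) [heading=0, move]
  FD 6.9: (26.8,0) -> (33.7,0) [heading=0, move]
  RT 180: heading 0 -> 180
  RT 135: heading 180 -> 45
  -- iteration 2/3 --
  FD 13.2: (33.7,0) -> (43.034,9.334) [heading=45, move]
  FD 6.9: (43.034,9.334) -> (47.913,14.213) [heading=45, move]
  RT 180: heading 45 -> 225
  RT 135: heading 225 -> 90
  -- iteration 3/3 --
  FD 13.2: (47.913,14.213) -> (47.913,27.413) [heading=90, move]
  FD 6.9: (47.913,27.413) -> (47.913,34.313) [heading=90, move]
  RT 180: heading 90 -> 270
  RT 135: heading 270 -> 135
]
BK 3.7: (47.913,34.313) -> (50.529,31.697) [heading=135, move]
RT 135: heading 135 -> 0
PD: pen down
FD 2.8: (50.529,31.697) -> (53.329,31.697) [heading=0, draw]
RT 135: heading 0 -> 225
Final: pos=(53.329,31.697), heading=225, 1 segment(s) drawn

Start position: (0, 0)
Final position: (53.329, 31.697)
Distance = 62.038; >= 1e-6 -> NOT closed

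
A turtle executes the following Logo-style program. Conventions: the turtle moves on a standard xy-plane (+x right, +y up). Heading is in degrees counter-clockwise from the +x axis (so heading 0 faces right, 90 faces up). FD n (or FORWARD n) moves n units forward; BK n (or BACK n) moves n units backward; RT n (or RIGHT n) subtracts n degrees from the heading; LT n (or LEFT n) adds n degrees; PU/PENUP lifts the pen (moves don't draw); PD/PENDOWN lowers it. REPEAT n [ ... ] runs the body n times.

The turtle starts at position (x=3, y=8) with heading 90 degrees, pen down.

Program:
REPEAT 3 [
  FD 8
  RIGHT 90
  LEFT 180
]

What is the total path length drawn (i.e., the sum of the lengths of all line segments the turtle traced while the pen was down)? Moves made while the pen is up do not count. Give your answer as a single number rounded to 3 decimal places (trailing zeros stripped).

Answer: 24

Derivation:
Executing turtle program step by step:
Start: pos=(3,8), heading=90, pen down
REPEAT 3 [
  -- iteration 1/3 --
  FD 8: (3,8) -> (3,16) [heading=90, draw]
  RT 90: heading 90 -> 0
  LT 180: heading 0 -> 180
  -- iteration 2/3 --
  FD 8: (3,16) -> (-5,16) [heading=180, draw]
  RT 90: heading 180 -> 90
  LT 180: heading 90 -> 270
  -- iteration 3/3 --
  FD 8: (-5,16) -> (-5,8) [heading=270, draw]
  RT 90: heading 270 -> 180
  LT 180: heading 180 -> 0
]
Final: pos=(-5,8), heading=0, 3 segment(s) drawn

Segment lengths:
  seg 1: (3,8) -> (3,16), length = 8
  seg 2: (3,16) -> (-5,16), length = 8
  seg 3: (-5,16) -> (-5,8), length = 8
Total = 24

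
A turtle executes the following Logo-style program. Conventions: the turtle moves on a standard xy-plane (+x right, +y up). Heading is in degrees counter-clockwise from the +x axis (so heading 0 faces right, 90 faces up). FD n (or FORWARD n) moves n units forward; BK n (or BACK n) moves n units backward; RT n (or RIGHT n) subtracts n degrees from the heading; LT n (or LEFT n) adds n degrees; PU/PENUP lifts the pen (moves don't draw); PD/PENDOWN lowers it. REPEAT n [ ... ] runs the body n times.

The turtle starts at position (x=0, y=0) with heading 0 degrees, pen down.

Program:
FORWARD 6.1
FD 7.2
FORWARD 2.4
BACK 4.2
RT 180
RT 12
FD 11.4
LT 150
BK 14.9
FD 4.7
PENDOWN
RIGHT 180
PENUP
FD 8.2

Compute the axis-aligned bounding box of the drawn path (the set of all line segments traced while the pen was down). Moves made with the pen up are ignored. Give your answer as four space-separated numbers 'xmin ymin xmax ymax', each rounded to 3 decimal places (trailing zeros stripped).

Answer: -10.724 0 15.7 12.34

Derivation:
Executing turtle program step by step:
Start: pos=(0,0), heading=0, pen down
FD 6.1: (0,0) -> (6.1,0) [heading=0, draw]
FD 7.2: (6.1,0) -> (13.3,0) [heading=0, draw]
FD 2.4: (13.3,0) -> (15.7,0) [heading=0, draw]
BK 4.2: (15.7,0) -> (11.5,0) [heading=0, draw]
RT 180: heading 0 -> 180
RT 12: heading 180 -> 168
FD 11.4: (11.5,0) -> (0.349,2.37) [heading=168, draw]
LT 150: heading 168 -> 318
BK 14.9: (0.349,2.37) -> (-10.724,12.34) [heading=318, draw]
FD 4.7: (-10.724,12.34) -> (-7.231,9.195) [heading=318, draw]
PD: pen down
RT 180: heading 318 -> 138
PU: pen up
FD 8.2: (-7.231,9.195) -> (-13.325,14.682) [heading=138, move]
Final: pos=(-13.325,14.682), heading=138, 7 segment(s) drawn

Segment endpoints: x in {-10.724, -7.231, 0, 0.349, 6.1, 11.5, 13.3, 15.7}, y in {0, 2.37, 9.195, 12.34}
xmin=-10.724, ymin=0, xmax=15.7, ymax=12.34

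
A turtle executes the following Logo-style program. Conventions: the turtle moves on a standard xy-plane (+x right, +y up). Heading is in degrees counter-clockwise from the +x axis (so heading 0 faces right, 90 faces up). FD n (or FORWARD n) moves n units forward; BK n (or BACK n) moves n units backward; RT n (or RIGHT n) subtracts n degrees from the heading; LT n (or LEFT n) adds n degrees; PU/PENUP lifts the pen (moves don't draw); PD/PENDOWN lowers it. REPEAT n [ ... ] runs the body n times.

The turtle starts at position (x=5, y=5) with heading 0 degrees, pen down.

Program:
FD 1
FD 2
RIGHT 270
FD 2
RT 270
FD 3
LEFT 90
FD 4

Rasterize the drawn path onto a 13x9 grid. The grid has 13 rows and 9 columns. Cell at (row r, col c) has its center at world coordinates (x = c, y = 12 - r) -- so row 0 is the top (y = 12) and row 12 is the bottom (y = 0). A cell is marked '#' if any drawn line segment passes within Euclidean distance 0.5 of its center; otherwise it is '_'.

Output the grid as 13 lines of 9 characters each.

Answer: _________
_________
_________
_________
_________
_____####
_____#__#
_____####
_____#___
_____#___
_________
_________
_________

Derivation:
Segment 0: (5,5) -> (6,5)
Segment 1: (6,5) -> (8,5)
Segment 2: (8,5) -> (8,7)
Segment 3: (8,7) -> (5,7)
Segment 4: (5,7) -> (5,3)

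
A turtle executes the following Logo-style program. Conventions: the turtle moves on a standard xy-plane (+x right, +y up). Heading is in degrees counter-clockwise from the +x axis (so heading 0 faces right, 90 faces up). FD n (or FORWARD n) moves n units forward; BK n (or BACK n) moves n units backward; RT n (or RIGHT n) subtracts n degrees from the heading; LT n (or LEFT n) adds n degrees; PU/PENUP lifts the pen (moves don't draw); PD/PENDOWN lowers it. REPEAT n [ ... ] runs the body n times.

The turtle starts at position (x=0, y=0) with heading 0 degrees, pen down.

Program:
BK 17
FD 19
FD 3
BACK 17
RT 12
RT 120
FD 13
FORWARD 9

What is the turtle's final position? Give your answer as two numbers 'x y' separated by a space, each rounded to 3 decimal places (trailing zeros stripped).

Answer: -26.721 -16.349

Derivation:
Executing turtle program step by step:
Start: pos=(0,0), heading=0, pen down
BK 17: (0,0) -> (-17,0) [heading=0, draw]
FD 19: (-17,0) -> (2,0) [heading=0, draw]
FD 3: (2,0) -> (5,0) [heading=0, draw]
BK 17: (5,0) -> (-12,0) [heading=0, draw]
RT 12: heading 0 -> 348
RT 120: heading 348 -> 228
FD 13: (-12,0) -> (-20.699,-9.661) [heading=228, draw]
FD 9: (-20.699,-9.661) -> (-26.721,-16.349) [heading=228, draw]
Final: pos=(-26.721,-16.349), heading=228, 6 segment(s) drawn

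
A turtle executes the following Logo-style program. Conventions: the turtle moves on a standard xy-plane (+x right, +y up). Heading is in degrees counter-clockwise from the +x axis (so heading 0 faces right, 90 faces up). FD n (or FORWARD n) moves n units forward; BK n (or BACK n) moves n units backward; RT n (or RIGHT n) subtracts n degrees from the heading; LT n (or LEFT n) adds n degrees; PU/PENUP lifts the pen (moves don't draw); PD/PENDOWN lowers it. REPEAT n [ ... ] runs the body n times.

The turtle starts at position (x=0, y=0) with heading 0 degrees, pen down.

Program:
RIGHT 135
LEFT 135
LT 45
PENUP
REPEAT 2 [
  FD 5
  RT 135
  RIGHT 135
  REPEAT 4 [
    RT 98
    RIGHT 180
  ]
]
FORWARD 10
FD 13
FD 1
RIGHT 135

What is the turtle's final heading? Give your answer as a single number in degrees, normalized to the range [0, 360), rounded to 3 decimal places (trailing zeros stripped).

Answer: 26

Derivation:
Executing turtle program step by step:
Start: pos=(0,0), heading=0, pen down
RT 135: heading 0 -> 225
LT 135: heading 225 -> 0
LT 45: heading 0 -> 45
PU: pen up
REPEAT 2 [
  -- iteration 1/2 --
  FD 5: (0,0) -> (3.536,3.536) [heading=45, move]
  RT 135: heading 45 -> 270
  RT 135: heading 270 -> 135
  REPEAT 4 [
    -- iteration 1/4 --
    RT 98: heading 135 -> 37
    RT 180: heading 37 -> 217
    -- iteration 2/4 --
    RT 98: heading 217 -> 119
    RT 180: heading 119 -> 299
    -- iteration 3/4 --
    RT 98: heading 299 -> 201
    RT 180: heading 201 -> 21
    -- iteration 4/4 --
    RT 98: heading 21 -> 283
    RT 180: heading 283 -> 103
  ]
  -- iteration 2/2 --
  FD 5: (3.536,3.536) -> (2.411,8.407) [heading=103, move]
  RT 135: heading 103 -> 328
  RT 135: heading 328 -> 193
  REPEAT 4 [
    -- iteration 1/4 --
    RT 98: heading 193 -> 95
    RT 180: heading 95 -> 275
    -- iteration 2/4 --
    RT 98: heading 275 -> 177
    RT 180: heading 177 -> 357
    -- iteration 3/4 --
    RT 98: heading 357 -> 259
    RT 180: heading 259 -> 79
    -- iteration 4/4 --
    RT 98: heading 79 -> 341
    RT 180: heading 341 -> 161
  ]
]
FD 10: (2.411,8.407) -> (-7.044,11.663) [heading=161, move]
FD 13: (-7.044,11.663) -> (-19.336,15.895) [heading=161, move]
FD 1: (-19.336,15.895) -> (-20.282,16.221) [heading=161, move]
RT 135: heading 161 -> 26
Final: pos=(-20.282,16.221), heading=26, 0 segment(s) drawn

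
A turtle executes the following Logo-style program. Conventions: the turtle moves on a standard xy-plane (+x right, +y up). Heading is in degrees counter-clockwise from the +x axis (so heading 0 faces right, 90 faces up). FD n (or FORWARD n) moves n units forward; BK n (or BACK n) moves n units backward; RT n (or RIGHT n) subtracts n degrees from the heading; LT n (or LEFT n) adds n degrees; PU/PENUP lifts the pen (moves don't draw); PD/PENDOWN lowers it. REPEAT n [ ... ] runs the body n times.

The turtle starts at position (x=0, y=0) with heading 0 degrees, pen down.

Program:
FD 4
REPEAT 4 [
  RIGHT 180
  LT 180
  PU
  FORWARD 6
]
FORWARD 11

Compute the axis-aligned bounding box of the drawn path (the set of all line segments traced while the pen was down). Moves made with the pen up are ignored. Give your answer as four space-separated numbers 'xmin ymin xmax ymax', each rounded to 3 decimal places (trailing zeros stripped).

Executing turtle program step by step:
Start: pos=(0,0), heading=0, pen down
FD 4: (0,0) -> (4,0) [heading=0, draw]
REPEAT 4 [
  -- iteration 1/4 --
  RT 180: heading 0 -> 180
  LT 180: heading 180 -> 0
  PU: pen up
  FD 6: (4,0) -> (10,0) [heading=0, move]
  -- iteration 2/4 --
  RT 180: heading 0 -> 180
  LT 180: heading 180 -> 0
  PU: pen up
  FD 6: (10,0) -> (16,0) [heading=0, move]
  -- iteration 3/4 --
  RT 180: heading 0 -> 180
  LT 180: heading 180 -> 0
  PU: pen up
  FD 6: (16,0) -> (22,0) [heading=0, move]
  -- iteration 4/4 --
  RT 180: heading 0 -> 180
  LT 180: heading 180 -> 0
  PU: pen up
  FD 6: (22,0) -> (28,0) [heading=0, move]
]
FD 11: (28,0) -> (39,0) [heading=0, move]
Final: pos=(39,0), heading=0, 1 segment(s) drawn

Segment endpoints: x in {0, 4}, y in {0}
xmin=0, ymin=0, xmax=4, ymax=0

Answer: 0 0 4 0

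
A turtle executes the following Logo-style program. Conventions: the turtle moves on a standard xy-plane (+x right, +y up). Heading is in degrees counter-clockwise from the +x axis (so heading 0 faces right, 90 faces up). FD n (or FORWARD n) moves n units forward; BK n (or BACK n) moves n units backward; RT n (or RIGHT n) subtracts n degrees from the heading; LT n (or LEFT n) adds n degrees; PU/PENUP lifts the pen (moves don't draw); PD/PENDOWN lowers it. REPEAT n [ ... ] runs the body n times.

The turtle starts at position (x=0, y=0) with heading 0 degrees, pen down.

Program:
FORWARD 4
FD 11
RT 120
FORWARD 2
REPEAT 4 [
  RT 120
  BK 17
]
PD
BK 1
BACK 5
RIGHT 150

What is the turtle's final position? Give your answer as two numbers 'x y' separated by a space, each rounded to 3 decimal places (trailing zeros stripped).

Executing turtle program step by step:
Start: pos=(0,0), heading=0, pen down
FD 4: (0,0) -> (4,0) [heading=0, draw]
FD 11: (4,0) -> (15,0) [heading=0, draw]
RT 120: heading 0 -> 240
FD 2: (15,0) -> (14,-1.732) [heading=240, draw]
REPEAT 4 [
  -- iteration 1/4 --
  RT 120: heading 240 -> 120
  BK 17: (14,-1.732) -> (22.5,-16.454) [heading=120, draw]
  -- iteration 2/4 --
  RT 120: heading 120 -> 0
  BK 17: (22.5,-16.454) -> (5.5,-16.454) [heading=0, draw]
  -- iteration 3/4 --
  RT 120: heading 0 -> 240
  BK 17: (5.5,-16.454) -> (14,-1.732) [heading=240, draw]
  -- iteration 4/4 --
  RT 120: heading 240 -> 120
  BK 17: (14,-1.732) -> (22.5,-16.454) [heading=120, draw]
]
PD: pen down
BK 1: (22.5,-16.454) -> (23,-17.321) [heading=120, draw]
BK 5: (23,-17.321) -> (25.5,-21.651) [heading=120, draw]
RT 150: heading 120 -> 330
Final: pos=(25.5,-21.651), heading=330, 9 segment(s) drawn

Answer: 25.5 -21.651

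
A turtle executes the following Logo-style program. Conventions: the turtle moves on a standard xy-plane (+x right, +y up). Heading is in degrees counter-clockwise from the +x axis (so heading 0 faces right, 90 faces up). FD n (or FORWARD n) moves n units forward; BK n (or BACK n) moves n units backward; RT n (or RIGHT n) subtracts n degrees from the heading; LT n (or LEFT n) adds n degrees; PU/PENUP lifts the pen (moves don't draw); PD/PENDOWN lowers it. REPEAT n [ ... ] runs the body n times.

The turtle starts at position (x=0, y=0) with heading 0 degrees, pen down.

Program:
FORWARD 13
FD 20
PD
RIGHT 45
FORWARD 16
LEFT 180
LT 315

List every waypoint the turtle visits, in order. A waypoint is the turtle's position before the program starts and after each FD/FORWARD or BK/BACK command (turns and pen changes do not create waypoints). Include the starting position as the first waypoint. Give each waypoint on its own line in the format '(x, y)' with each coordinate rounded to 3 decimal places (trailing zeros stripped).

Executing turtle program step by step:
Start: pos=(0,0), heading=0, pen down
FD 13: (0,0) -> (13,0) [heading=0, draw]
FD 20: (13,0) -> (33,0) [heading=0, draw]
PD: pen down
RT 45: heading 0 -> 315
FD 16: (33,0) -> (44.314,-11.314) [heading=315, draw]
LT 180: heading 315 -> 135
LT 315: heading 135 -> 90
Final: pos=(44.314,-11.314), heading=90, 3 segment(s) drawn
Waypoints (4 total):
(0, 0)
(13, 0)
(33, 0)
(44.314, -11.314)

Answer: (0, 0)
(13, 0)
(33, 0)
(44.314, -11.314)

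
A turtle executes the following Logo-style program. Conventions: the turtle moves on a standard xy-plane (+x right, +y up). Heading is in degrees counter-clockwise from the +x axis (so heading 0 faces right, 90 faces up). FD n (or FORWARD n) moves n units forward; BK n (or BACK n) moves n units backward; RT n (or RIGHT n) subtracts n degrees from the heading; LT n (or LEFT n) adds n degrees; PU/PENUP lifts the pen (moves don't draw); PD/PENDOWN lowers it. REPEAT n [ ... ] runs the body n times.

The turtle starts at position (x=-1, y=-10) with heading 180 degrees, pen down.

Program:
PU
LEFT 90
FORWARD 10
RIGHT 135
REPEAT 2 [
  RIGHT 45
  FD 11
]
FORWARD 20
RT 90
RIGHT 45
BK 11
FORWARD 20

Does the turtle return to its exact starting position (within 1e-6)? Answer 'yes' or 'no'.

Answer: no

Derivation:
Executing turtle program step by step:
Start: pos=(-1,-10), heading=180, pen down
PU: pen up
LT 90: heading 180 -> 270
FD 10: (-1,-10) -> (-1,-20) [heading=270, move]
RT 135: heading 270 -> 135
REPEAT 2 [
  -- iteration 1/2 --
  RT 45: heading 135 -> 90
  FD 11: (-1,-20) -> (-1,-9) [heading=90, move]
  -- iteration 2/2 --
  RT 45: heading 90 -> 45
  FD 11: (-1,-9) -> (6.778,-1.222) [heading=45, move]
]
FD 20: (6.778,-1.222) -> (20.92,12.92) [heading=45, move]
RT 90: heading 45 -> 315
RT 45: heading 315 -> 270
BK 11: (20.92,12.92) -> (20.92,23.92) [heading=270, move]
FD 20: (20.92,23.92) -> (20.92,3.92) [heading=270, move]
Final: pos=(20.92,3.92), heading=270, 0 segment(s) drawn

Start position: (-1, -10)
Final position: (20.92, 3.92)
Distance = 25.967; >= 1e-6 -> NOT closed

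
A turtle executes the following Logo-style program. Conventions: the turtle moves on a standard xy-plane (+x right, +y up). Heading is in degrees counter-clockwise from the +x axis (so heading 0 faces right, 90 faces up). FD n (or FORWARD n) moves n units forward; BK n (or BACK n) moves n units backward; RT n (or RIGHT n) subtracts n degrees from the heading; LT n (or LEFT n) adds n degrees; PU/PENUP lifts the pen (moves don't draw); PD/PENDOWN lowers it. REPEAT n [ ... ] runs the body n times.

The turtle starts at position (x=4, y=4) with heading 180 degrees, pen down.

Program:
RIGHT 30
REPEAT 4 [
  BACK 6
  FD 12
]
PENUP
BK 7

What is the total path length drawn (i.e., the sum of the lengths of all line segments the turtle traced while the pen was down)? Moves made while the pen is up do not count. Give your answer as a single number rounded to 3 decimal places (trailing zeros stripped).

Answer: 72

Derivation:
Executing turtle program step by step:
Start: pos=(4,4), heading=180, pen down
RT 30: heading 180 -> 150
REPEAT 4 [
  -- iteration 1/4 --
  BK 6: (4,4) -> (9.196,1) [heading=150, draw]
  FD 12: (9.196,1) -> (-1.196,7) [heading=150, draw]
  -- iteration 2/4 --
  BK 6: (-1.196,7) -> (4,4) [heading=150, draw]
  FD 12: (4,4) -> (-6.392,10) [heading=150, draw]
  -- iteration 3/4 --
  BK 6: (-6.392,10) -> (-1.196,7) [heading=150, draw]
  FD 12: (-1.196,7) -> (-11.588,13) [heading=150, draw]
  -- iteration 4/4 --
  BK 6: (-11.588,13) -> (-6.392,10) [heading=150, draw]
  FD 12: (-6.392,10) -> (-16.785,16) [heading=150, draw]
]
PU: pen up
BK 7: (-16.785,16) -> (-10.722,12.5) [heading=150, move]
Final: pos=(-10.722,12.5), heading=150, 8 segment(s) drawn

Segment lengths:
  seg 1: (4,4) -> (9.196,1), length = 6
  seg 2: (9.196,1) -> (-1.196,7), length = 12
  seg 3: (-1.196,7) -> (4,4), length = 6
  seg 4: (4,4) -> (-6.392,10), length = 12
  seg 5: (-6.392,10) -> (-1.196,7), length = 6
  seg 6: (-1.196,7) -> (-11.588,13), length = 12
  seg 7: (-11.588,13) -> (-6.392,10), length = 6
  seg 8: (-6.392,10) -> (-16.785,16), length = 12
Total = 72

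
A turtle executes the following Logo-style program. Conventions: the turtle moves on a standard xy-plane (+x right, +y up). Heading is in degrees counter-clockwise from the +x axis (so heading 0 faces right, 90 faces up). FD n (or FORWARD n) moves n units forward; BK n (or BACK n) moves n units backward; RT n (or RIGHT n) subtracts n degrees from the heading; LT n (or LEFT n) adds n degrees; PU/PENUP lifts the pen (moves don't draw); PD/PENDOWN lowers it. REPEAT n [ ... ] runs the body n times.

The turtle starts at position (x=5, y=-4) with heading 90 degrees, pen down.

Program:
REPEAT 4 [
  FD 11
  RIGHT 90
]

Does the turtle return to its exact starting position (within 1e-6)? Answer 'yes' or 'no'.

Executing turtle program step by step:
Start: pos=(5,-4), heading=90, pen down
REPEAT 4 [
  -- iteration 1/4 --
  FD 11: (5,-4) -> (5,7) [heading=90, draw]
  RT 90: heading 90 -> 0
  -- iteration 2/4 --
  FD 11: (5,7) -> (16,7) [heading=0, draw]
  RT 90: heading 0 -> 270
  -- iteration 3/4 --
  FD 11: (16,7) -> (16,-4) [heading=270, draw]
  RT 90: heading 270 -> 180
  -- iteration 4/4 --
  FD 11: (16,-4) -> (5,-4) [heading=180, draw]
  RT 90: heading 180 -> 90
]
Final: pos=(5,-4), heading=90, 4 segment(s) drawn

Start position: (5, -4)
Final position: (5, -4)
Distance = 0; < 1e-6 -> CLOSED

Answer: yes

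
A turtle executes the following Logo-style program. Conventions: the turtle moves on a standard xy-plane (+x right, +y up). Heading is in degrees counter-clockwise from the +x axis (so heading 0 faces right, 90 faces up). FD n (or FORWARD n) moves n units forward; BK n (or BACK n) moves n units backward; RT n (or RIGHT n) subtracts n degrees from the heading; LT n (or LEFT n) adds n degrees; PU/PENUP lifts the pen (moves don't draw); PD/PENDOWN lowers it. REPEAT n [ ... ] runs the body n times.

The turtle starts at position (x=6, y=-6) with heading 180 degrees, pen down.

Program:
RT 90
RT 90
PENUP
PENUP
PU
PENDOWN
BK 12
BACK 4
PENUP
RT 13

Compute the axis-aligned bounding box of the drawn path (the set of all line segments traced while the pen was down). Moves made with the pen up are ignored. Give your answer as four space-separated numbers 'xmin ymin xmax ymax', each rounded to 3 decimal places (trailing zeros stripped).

Answer: -10 -6 6 -6

Derivation:
Executing turtle program step by step:
Start: pos=(6,-6), heading=180, pen down
RT 90: heading 180 -> 90
RT 90: heading 90 -> 0
PU: pen up
PU: pen up
PU: pen up
PD: pen down
BK 12: (6,-6) -> (-6,-6) [heading=0, draw]
BK 4: (-6,-6) -> (-10,-6) [heading=0, draw]
PU: pen up
RT 13: heading 0 -> 347
Final: pos=(-10,-6), heading=347, 2 segment(s) drawn

Segment endpoints: x in {-10, -6, 6}, y in {-6}
xmin=-10, ymin=-6, xmax=6, ymax=-6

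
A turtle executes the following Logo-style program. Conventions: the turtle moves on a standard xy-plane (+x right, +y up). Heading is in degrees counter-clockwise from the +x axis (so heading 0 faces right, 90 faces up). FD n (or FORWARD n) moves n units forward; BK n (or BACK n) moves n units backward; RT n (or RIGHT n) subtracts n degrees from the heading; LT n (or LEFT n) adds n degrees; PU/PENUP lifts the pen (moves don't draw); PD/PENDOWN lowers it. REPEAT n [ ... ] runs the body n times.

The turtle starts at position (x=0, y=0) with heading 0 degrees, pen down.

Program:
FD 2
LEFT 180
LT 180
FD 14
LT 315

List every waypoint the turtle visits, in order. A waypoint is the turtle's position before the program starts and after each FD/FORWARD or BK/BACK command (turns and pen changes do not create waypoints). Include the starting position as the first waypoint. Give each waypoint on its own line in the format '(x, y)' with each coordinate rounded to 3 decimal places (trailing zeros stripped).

Executing turtle program step by step:
Start: pos=(0,0), heading=0, pen down
FD 2: (0,0) -> (2,0) [heading=0, draw]
LT 180: heading 0 -> 180
LT 180: heading 180 -> 0
FD 14: (2,0) -> (16,0) [heading=0, draw]
LT 315: heading 0 -> 315
Final: pos=(16,0), heading=315, 2 segment(s) drawn
Waypoints (3 total):
(0, 0)
(2, 0)
(16, 0)

Answer: (0, 0)
(2, 0)
(16, 0)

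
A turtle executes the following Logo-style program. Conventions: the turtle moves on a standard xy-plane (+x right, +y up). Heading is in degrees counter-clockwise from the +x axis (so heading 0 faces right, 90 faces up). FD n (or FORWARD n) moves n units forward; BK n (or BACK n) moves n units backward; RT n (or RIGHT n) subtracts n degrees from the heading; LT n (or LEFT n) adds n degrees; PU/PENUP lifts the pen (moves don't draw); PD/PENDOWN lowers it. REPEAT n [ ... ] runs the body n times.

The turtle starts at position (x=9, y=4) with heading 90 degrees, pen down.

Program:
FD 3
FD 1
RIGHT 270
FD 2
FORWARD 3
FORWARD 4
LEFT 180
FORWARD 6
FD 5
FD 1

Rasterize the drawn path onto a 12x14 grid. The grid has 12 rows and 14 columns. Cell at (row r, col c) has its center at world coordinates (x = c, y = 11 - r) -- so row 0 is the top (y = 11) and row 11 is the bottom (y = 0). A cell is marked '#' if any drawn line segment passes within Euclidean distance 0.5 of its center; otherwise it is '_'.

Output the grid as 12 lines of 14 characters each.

Segment 0: (9,4) -> (9,7)
Segment 1: (9,7) -> (9,8)
Segment 2: (9,8) -> (7,8)
Segment 3: (7,8) -> (4,8)
Segment 4: (4,8) -> (0,8)
Segment 5: (0,8) -> (6,8)
Segment 6: (6,8) -> (11,8)
Segment 7: (11,8) -> (12,8)

Answer: ______________
______________
______________
#############_
_________#____
_________#____
_________#____
_________#____
______________
______________
______________
______________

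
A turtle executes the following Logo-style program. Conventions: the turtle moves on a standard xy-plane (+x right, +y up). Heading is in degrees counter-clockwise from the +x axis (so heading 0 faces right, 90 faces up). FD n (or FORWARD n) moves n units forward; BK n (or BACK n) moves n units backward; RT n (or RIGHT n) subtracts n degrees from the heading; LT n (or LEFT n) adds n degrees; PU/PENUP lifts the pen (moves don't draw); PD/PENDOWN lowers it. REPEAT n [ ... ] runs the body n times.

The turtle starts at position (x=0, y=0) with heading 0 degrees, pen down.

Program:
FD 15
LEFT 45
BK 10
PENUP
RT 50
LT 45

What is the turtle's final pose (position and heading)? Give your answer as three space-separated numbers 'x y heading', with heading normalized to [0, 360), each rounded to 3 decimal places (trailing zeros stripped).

Executing turtle program step by step:
Start: pos=(0,0), heading=0, pen down
FD 15: (0,0) -> (15,0) [heading=0, draw]
LT 45: heading 0 -> 45
BK 10: (15,0) -> (7.929,-7.071) [heading=45, draw]
PU: pen up
RT 50: heading 45 -> 355
LT 45: heading 355 -> 40
Final: pos=(7.929,-7.071), heading=40, 2 segment(s) drawn

Answer: 7.929 -7.071 40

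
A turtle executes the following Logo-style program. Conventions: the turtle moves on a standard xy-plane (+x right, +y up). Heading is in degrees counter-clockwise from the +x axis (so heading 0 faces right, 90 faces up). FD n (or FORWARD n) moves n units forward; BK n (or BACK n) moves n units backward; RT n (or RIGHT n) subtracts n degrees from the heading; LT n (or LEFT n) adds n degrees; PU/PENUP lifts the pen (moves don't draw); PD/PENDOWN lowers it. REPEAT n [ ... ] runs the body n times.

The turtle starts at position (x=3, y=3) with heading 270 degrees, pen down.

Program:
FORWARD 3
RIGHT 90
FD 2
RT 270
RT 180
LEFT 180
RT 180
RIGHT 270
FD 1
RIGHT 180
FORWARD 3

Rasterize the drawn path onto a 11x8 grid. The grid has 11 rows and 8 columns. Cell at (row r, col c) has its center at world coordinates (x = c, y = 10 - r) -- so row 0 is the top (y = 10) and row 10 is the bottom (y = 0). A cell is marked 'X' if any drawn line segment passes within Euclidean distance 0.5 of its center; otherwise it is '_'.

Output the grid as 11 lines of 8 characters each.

Answer: ________
________
________
________
________
________
________
___X____
___X____
___X____
XXXX____

Derivation:
Segment 0: (3,3) -> (3,0)
Segment 1: (3,0) -> (1,0)
Segment 2: (1,0) -> (-0,-0)
Segment 3: (-0,-0) -> (3,0)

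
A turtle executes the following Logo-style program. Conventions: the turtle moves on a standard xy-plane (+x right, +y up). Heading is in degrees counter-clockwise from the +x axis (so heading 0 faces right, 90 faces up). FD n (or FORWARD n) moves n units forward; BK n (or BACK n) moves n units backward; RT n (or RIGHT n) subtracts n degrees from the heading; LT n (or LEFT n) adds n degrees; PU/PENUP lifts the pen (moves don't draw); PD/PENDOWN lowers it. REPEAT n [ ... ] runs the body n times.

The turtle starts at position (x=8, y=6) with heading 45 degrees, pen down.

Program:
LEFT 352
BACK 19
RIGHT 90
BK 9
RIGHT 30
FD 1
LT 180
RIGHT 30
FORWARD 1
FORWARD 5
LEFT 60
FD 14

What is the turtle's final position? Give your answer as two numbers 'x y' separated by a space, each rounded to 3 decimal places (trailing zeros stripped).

Answer: -18.55 17.465

Derivation:
Executing turtle program step by step:
Start: pos=(8,6), heading=45, pen down
LT 352: heading 45 -> 37
BK 19: (8,6) -> (-7.174,-5.434) [heading=37, draw]
RT 90: heading 37 -> 307
BK 9: (-7.174,-5.434) -> (-12.59,1.753) [heading=307, draw]
RT 30: heading 307 -> 277
FD 1: (-12.59,1.753) -> (-12.469,0.761) [heading=277, draw]
LT 180: heading 277 -> 97
RT 30: heading 97 -> 67
FD 1: (-12.469,0.761) -> (-12.078,1.681) [heading=67, draw]
FD 5: (-12.078,1.681) -> (-10.124,6.284) [heading=67, draw]
LT 60: heading 67 -> 127
FD 14: (-10.124,6.284) -> (-18.55,17.465) [heading=127, draw]
Final: pos=(-18.55,17.465), heading=127, 6 segment(s) drawn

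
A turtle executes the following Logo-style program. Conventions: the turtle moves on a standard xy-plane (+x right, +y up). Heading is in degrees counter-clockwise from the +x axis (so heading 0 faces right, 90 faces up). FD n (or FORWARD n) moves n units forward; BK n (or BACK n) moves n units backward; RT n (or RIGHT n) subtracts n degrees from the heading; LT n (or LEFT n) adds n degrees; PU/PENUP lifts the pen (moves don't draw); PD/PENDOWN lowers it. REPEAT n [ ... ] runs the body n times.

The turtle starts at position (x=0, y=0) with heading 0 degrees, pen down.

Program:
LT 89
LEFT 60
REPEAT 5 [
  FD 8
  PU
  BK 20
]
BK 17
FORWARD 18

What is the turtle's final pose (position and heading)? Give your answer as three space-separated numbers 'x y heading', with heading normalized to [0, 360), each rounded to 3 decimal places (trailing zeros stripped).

Executing turtle program step by step:
Start: pos=(0,0), heading=0, pen down
LT 89: heading 0 -> 89
LT 60: heading 89 -> 149
REPEAT 5 [
  -- iteration 1/5 --
  FD 8: (0,0) -> (-6.857,4.12) [heading=149, draw]
  PU: pen up
  BK 20: (-6.857,4.12) -> (10.286,-6.18) [heading=149, move]
  -- iteration 2/5 --
  FD 8: (10.286,-6.18) -> (3.429,-2.06) [heading=149, move]
  PU: pen up
  BK 20: (3.429,-2.06) -> (20.572,-12.361) [heading=149, move]
  -- iteration 3/5 --
  FD 8: (20.572,-12.361) -> (13.715,-8.241) [heading=149, move]
  PU: pen up
  BK 20: (13.715,-8.241) -> (30.858,-18.541) [heading=149, move]
  -- iteration 4/5 --
  FD 8: (30.858,-18.541) -> (24.001,-14.421) [heading=149, move]
  PU: pen up
  BK 20: (24.001,-14.421) -> (41.144,-24.722) [heading=149, move]
  -- iteration 5/5 --
  FD 8: (41.144,-24.722) -> (34.287,-20.602) [heading=149, move]
  PU: pen up
  BK 20: (34.287,-20.602) -> (51.43,-30.902) [heading=149, move]
]
BK 17: (51.43,-30.902) -> (66.002,-39.658) [heading=149, move]
FD 18: (66.002,-39.658) -> (50.573,-30.387) [heading=149, move]
Final: pos=(50.573,-30.387), heading=149, 1 segment(s) drawn

Answer: 50.573 -30.387 149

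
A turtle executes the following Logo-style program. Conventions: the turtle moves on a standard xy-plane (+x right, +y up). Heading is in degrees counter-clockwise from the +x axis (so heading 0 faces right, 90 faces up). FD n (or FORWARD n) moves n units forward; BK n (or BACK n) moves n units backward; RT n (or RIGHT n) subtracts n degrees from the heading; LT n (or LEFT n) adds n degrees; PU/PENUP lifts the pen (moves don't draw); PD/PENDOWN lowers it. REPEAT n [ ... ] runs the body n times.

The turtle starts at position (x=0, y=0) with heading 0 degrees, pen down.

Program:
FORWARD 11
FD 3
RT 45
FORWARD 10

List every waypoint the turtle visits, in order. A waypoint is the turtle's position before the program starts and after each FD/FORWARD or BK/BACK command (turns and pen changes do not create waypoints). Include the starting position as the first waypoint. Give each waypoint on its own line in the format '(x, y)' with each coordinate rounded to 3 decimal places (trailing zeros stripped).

Answer: (0, 0)
(11, 0)
(14, 0)
(21.071, -7.071)

Derivation:
Executing turtle program step by step:
Start: pos=(0,0), heading=0, pen down
FD 11: (0,0) -> (11,0) [heading=0, draw]
FD 3: (11,0) -> (14,0) [heading=0, draw]
RT 45: heading 0 -> 315
FD 10: (14,0) -> (21.071,-7.071) [heading=315, draw]
Final: pos=(21.071,-7.071), heading=315, 3 segment(s) drawn
Waypoints (4 total):
(0, 0)
(11, 0)
(14, 0)
(21.071, -7.071)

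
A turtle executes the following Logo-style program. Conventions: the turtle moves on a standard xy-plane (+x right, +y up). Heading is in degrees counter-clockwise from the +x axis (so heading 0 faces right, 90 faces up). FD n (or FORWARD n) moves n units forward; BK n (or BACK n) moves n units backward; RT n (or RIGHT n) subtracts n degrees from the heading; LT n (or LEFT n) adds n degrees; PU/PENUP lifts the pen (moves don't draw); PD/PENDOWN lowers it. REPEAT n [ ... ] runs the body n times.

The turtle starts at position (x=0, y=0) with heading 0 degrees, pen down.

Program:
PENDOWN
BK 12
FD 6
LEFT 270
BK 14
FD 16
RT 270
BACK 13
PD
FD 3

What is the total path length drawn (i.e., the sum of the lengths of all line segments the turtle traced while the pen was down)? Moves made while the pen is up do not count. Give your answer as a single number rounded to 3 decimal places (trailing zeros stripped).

Answer: 64

Derivation:
Executing turtle program step by step:
Start: pos=(0,0), heading=0, pen down
PD: pen down
BK 12: (0,0) -> (-12,0) [heading=0, draw]
FD 6: (-12,0) -> (-6,0) [heading=0, draw]
LT 270: heading 0 -> 270
BK 14: (-6,0) -> (-6,14) [heading=270, draw]
FD 16: (-6,14) -> (-6,-2) [heading=270, draw]
RT 270: heading 270 -> 0
BK 13: (-6,-2) -> (-19,-2) [heading=0, draw]
PD: pen down
FD 3: (-19,-2) -> (-16,-2) [heading=0, draw]
Final: pos=(-16,-2), heading=0, 6 segment(s) drawn

Segment lengths:
  seg 1: (0,0) -> (-12,0), length = 12
  seg 2: (-12,0) -> (-6,0), length = 6
  seg 3: (-6,0) -> (-6,14), length = 14
  seg 4: (-6,14) -> (-6,-2), length = 16
  seg 5: (-6,-2) -> (-19,-2), length = 13
  seg 6: (-19,-2) -> (-16,-2), length = 3
Total = 64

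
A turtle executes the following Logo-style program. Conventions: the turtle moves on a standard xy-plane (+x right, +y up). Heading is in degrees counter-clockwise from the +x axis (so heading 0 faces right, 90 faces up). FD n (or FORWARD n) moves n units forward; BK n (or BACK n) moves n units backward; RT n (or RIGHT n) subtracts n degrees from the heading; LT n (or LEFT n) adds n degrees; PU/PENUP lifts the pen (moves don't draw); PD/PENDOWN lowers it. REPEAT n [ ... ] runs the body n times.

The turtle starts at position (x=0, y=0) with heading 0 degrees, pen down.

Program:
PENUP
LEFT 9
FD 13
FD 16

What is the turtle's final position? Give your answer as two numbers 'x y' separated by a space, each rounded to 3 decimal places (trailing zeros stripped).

Answer: 28.643 4.537

Derivation:
Executing turtle program step by step:
Start: pos=(0,0), heading=0, pen down
PU: pen up
LT 9: heading 0 -> 9
FD 13: (0,0) -> (12.84,2.034) [heading=9, move]
FD 16: (12.84,2.034) -> (28.643,4.537) [heading=9, move]
Final: pos=(28.643,4.537), heading=9, 0 segment(s) drawn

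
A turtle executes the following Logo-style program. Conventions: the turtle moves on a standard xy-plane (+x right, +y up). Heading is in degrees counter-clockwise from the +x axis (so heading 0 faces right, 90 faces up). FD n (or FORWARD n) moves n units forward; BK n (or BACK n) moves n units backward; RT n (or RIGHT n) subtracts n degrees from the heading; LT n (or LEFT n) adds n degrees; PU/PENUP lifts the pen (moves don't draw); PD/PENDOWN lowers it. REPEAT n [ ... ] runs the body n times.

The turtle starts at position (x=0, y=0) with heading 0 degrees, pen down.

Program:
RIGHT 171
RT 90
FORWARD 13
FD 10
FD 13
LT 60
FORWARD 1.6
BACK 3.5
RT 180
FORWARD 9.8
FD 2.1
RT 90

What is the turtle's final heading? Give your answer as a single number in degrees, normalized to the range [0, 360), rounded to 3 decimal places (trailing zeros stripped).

Executing turtle program step by step:
Start: pos=(0,0), heading=0, pen down
RT 171: heading 0 -> 189
RT 90: heading 189 -> 99
FD 13: (0,0) -> (-2.034,12.84) [heading=99, draw]
FD 10: (-2.034,12.84) -> (-3.598,22.717) [heading=99, draw]
FD 13: (-3.598,22.717) -> (-5.632,35.557) [heading=99, draw]
LT 60: heading 99 -> 159
FD 1.6: (-5.632,35.557) -> (-7.125,36.13) [heading=159, draw]
BK 3.5: (-7.125,36.13) -> (-3.858,34.876) [heading=159, draw]
RT 180: heading 159 -> 339
FD 9.8: (-3.858,34.876) -> (5.291,31.364) [heading=339, draw]
FD 2.1: (5.291,31.364) -> (7.252,30.611) [heading=339, draw]
RT 90: heading 339 -> 249
Final: pos=(7.252,30.611), heading=249, 7 segment(s) drawn

Answer: 249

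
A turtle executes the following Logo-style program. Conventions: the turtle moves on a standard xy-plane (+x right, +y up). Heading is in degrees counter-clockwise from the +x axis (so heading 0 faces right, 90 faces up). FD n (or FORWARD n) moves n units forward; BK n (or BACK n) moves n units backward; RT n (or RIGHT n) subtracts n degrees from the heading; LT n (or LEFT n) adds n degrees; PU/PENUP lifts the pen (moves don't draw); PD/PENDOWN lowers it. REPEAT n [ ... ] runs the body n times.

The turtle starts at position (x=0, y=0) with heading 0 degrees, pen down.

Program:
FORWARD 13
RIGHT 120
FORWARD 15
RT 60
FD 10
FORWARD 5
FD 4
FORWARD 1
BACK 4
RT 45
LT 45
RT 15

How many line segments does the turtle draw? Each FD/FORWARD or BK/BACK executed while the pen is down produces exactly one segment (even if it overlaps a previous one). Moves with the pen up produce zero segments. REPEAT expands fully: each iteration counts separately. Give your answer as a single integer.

Answer: 7

Derivation:
Executing turtle program step by step:
Start: pos=(0,0), heading=0, pen down
FD 13: (0,0) -> (13,0) [heading=0, draw]
RT 120: heading 0 -> 240
FD 15: (13,0) -> (5.5,-12.99) [heading=240, draw]
RT 60: heading 240 -> 180
FD 10: (5.5,-12.99) -> (-4.5,-12.99) [heading=180, draw]
FD 5: (-4.5,-12.99) -> (-9.5,-12.99) [heading=180, draw]
FD 4: (-9.5,-12.99) -> (-13.5,-12.99) [heading=180, draw]
FD 1: (-13.5,-12.99) -> (-14.5,-12.99) [heading=180, draw]
BK 4: (-14.5,-12.99) -> (-10.5,-12.99) [heading=180, draw]
RT 45: heading 180 -> 135
LT 45: heading 135 -> 180
RT 15: heading 180 -> 165
Final: pos=(-10.5,-12.99), heading=165, 7 segment(s) drawn
Segments drawn: 7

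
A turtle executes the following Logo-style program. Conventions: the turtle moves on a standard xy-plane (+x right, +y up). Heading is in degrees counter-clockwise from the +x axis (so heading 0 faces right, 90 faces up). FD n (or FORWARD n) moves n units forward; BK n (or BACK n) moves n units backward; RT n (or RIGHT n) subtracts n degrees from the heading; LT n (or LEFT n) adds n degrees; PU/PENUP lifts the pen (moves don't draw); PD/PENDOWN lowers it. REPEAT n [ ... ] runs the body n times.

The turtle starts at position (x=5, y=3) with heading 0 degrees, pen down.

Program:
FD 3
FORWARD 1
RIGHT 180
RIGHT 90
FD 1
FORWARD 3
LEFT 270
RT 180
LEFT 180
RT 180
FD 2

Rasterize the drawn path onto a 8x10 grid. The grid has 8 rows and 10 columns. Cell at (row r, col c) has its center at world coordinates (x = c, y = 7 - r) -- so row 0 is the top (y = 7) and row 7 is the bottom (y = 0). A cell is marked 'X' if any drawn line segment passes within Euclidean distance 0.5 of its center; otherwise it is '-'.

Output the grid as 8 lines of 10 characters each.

Segment 0: (5,3) -> (8,3)
Segment 1: (8,3) -> (9,3)
Segment 2: (9,3) -> (9,4)
Segment 3: (9,4) -> (9,7)
Segment 4: (9,7) -> (7,7)

Answer: -------XXX
---------X
---------X
---------X
-----XXXXX
----------
----------
----------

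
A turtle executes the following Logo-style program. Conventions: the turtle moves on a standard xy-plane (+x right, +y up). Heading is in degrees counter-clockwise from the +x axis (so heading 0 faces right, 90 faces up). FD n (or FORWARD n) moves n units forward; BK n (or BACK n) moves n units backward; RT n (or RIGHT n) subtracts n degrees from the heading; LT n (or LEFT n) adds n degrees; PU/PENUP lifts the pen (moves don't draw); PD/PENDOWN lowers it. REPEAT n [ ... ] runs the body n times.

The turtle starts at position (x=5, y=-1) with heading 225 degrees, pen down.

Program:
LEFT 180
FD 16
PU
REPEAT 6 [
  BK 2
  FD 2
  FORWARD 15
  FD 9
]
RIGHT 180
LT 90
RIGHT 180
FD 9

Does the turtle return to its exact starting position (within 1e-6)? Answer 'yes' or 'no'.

Answer: no

Derivation:
Executing turtle program step by step:
Start: pos=(5,-1), heading=225, pen down
LT 180: heading 225 -> 45
FD 16: (5,-1) -> (16.314,10.314) [heading=45, draw]
PU: pen up
REPEAT 6 [
  -- iteration 1/6 --
  BK 2: (16.314,10.314) -> (14.899,8.899) [heading=45, move]
  FD 2: (14.899,8.899) -> (16.314,10.314) [heading=45, move]
  FD 15: (16.314,10.314) -> (26.92,20.92) [heading=45, move]
  FD 9: (26.92,20.92) -> (33.284,27.284) [heading=45, move]
  -- iteration 2/6 --
  BK 2: (33.284,27.284) -> (31.87,25.87) [heading=45, move]
  FD 2: (31.87,25.87) -> (33.284,27.284) [heading=45, move]
  FD 15: (33.284,27.284) -> (43.891,37.891) [heading=45, move]
  FD 9: (43.891,37.891) -> (50.255,44.255) [heading=45, move]
  -- iteration 3/6 --
  BK 2: (50.255,44.255) -> (48.841,42.841) [heading=45, move]
  FD 2: (48.841,42.841) -> (50.255,44.255) [heading=45, move]
  FD 15: (50.255,44.255) -> (60.861,54.861) [heading=45, move]
  FD 9: (60.861,54.861) -> (67.225,61.225) [heading=45, move]
  -- iteration 4/6 --
  BK 2: (67.225,61.225) -> (65.811,59.811) [heading=45, move]
  FD 2: (65.811,59.811) -> (67.225,61.225) [heading=45, move]
  FD 15: (67.225,61.225) -> (77.832,71.832) [heading=45, move]
  FD 9: (77.832,71.832) -> (84.196,78.196) [heading=45, move]
  -- iteration 5/6 --
  BK 2: (84.196,78.196) -> (82.782,76.782) [heading=45, move]
  FD 2: (82.782,76.782) -> (84.196,78.196) [heading=45, move]
  FD 15: (84.196,78.196) -> (94.803,88.803) [heading=45, move]
  FD 9: (94.803,88.803) -> (101.167,95.167) [heading=45, move]
  -- iteration 6/6 --
  BK 2: (101.167,95.167) -> (99.752,93.752) [heading=45, move]
  FD 2: (99.752,93.752) -> (101.167,95.167) [heading=45, move]
  FD 15: (101.167,95.167) -> (111.773,105.773) [heading=45, move]
  FD 9: (111.773,105.773) -> (118.137,112.137) [heading=45, move]
]
RT 180: heading 45 -> 225
LT 90: heading 225 -> 315
RT 180: heading 315 -> 135
FD 9: (118.137,112.137) -> (111.773,118.501) [heading=135, move]
Final: pos=(111.773,118.501), heading=135, 1 segment(s) drawn

Start position: (5, -1)
Final position: (111.773, 118.501)
Distance = 160.253; >= 1e-6 -> NOT closed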